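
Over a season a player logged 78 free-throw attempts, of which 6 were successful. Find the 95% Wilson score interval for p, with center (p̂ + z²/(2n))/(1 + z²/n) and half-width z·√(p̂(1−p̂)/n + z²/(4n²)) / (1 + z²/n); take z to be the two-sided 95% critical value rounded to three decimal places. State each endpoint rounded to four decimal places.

(0.0357, 0.1578)

p̂ = 6/78 = 0.07692; z = 1.960, so z² = 3.841600.
1 + z²/n = 1.049251.
Center = (0.07692 + 0.024626)/1.049251 = 0.09678.
Radicand: p̂(1−p̂)/n + z²/(4n²) = 0.000910332 + 0.000157857 = 0.001068189.
Half-width = z·√(radicand)/denom = 1.960·0.032683/1.049251 = 0.06105.
CI: 0.09678 ± 0.06105 = (0.0357, 0.1578).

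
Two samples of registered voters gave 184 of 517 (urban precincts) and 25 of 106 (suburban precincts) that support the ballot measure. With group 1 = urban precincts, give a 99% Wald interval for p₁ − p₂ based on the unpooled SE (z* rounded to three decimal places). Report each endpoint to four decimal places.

p̂₁ = 0.35590, p̂₂ = 0.23585, so the observed difference is 0.12005.
Unpooled SE = √(p̂₁(1−p̂₁)/n₁ + p̂₂(1−p̂₂)/n₂) = √(0.000443395 + 0.001700229) = 0.046299.
The 99% critical value is z* = 2.576. Margin of error = 0.11927.
So the interval runs from 0.0008 to 0.2393.

(0.0008, 0.2393)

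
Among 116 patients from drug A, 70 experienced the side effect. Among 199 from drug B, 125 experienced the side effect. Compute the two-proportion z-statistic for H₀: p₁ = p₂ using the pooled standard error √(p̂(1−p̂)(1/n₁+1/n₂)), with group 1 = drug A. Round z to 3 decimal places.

Sample proportions: p̂₁ = 70/116 = 0.60345 and p̂₂ = 125/199 = 0.62814.
Pooled p̂ = (70+125)/(116+199) = 195/315 = 0.61905.
Pooled SE = √[0.2358277·0.01364582] ≈ 0.056728.
z = -0.02469/0.056728 = -0.435.

z = -0.435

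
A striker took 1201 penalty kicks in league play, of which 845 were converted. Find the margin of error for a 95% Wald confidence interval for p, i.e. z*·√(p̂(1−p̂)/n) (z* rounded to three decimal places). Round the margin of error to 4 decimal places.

p̂ = 845/1201 = 0.70358.
Standard error of p̂: √(0.208555/1201) = √0.000173651 = 0.013178.
z* = 1.960 at the 95% level.
So ME = 0.0258.

ME = 0.0258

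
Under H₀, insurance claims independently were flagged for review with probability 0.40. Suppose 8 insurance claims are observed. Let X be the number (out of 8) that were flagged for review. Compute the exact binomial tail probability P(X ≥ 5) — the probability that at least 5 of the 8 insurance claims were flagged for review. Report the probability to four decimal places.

X is binomial with n = 8 and p = 0.40.
P(X ≥ 5) = C(8,5)·0.40^5·0.60^3 + C(8,6)·0.40^6·0.60^2 + C(8,7)·0.40^7·0.60^1 + C(8,8)·0.40^8·0.60^0.
= 0.123863 + 0.041288 + 0.007864 + 0.000655 = 0.1737.

P = 0.1737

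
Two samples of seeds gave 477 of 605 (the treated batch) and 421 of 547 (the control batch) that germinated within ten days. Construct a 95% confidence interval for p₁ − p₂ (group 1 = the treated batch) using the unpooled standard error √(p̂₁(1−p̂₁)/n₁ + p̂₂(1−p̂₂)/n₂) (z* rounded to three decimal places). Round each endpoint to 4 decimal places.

p̂₁ = 0.78843, p̂₂ = 0.76965, so the observed difference is 0.01878.
SE = √(0.000275716 + 0.000324109) = √0.000599825 = 0.024491.
The 95% critical value is z* = 1.960. Margin = 1.960·0.024491 = 0.04800.
So the interval runs from -0.0292 to 0.0668.

(-0.0292, 0.0668)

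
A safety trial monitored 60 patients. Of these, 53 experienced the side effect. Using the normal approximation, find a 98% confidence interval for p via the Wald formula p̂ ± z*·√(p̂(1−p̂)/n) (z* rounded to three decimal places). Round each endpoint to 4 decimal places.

The sample proportion is 53/60 = 0.88333.
SE = √(p̂(1−p̂)/n) = √(0.103056/60) = 0.041444.
z* = 2.326 at the 98% level.
Margin of error: 2.326 × 0.041444 = 0.09640.
CI: 0.88333 ± 0.09640 = (0.7869, 0.9797).

(0.7869, 0.9797)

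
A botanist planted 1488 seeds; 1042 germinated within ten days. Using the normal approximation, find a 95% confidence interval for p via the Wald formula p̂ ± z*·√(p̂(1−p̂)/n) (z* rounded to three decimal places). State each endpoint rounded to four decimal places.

Sample proportion p̂ = 1042/1488 = 0.70027.
SE(p̂) = √(0.70027·0.29973/1488) = 0.011877.
The 95% critical value is z* = 1.960.
Margin of error: 1.960 × 0.011877 = 0.02328.
CI: 0.70027 ± 0.02328 = (0.6770, 0.7235).

(0.6770, 0.7235)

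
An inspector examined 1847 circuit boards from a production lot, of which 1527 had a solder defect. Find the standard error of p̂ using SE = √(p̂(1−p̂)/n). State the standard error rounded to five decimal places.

SE = 0.00881

With x = 1527 successes in n = 1847, p̂ = 0.82675.
p̂(1−p̂) = 0.82675·0.17325 = 0.143234.
SE = √(0.143234/1847) = √0.000077550 = 0.00881.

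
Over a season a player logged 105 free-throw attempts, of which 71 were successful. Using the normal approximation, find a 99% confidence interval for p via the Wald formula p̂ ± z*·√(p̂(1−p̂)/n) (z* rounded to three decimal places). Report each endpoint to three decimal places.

With x = 71 successes in n = 105, p̂ = 0.67619.
SE(p̂) = √(0.67619·0.32381/105) = 0.045665.
For 99% confidence, z* = 2.576.
Margin = 2.576·0.045665 = 0.11763.
Interval: 0.67619 ± 0.11763 → (0.559, 0.794).

(0.559, 0.794)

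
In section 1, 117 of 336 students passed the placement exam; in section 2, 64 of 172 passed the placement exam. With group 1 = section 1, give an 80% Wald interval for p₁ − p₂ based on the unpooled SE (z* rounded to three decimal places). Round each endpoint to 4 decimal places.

(-0.0817, 0.0339)

p̂₁ = 117/336 = 0.34821, p̂₂ = 64/172 = 0.37209; p̂₁ − p̂₂ = -0.02388.
Unpooled SE = √(p̂₁(1−p̂₁)/n₁ + p̂₂(1−p̂₂)/n₂) = √(0.000675479 + 0.001358371) = 0.045098.
The 80% critical value is z* = 1.282. Margin = 1.282·0.045098 = 0.05782.
CI: -0.02388 ± 0.05782 = (-0.0817, 0.0339).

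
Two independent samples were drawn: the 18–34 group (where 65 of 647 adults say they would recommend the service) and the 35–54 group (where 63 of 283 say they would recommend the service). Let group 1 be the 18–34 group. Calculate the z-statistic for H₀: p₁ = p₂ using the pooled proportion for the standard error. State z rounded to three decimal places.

z = -4.975

p̂₁ = 65/647 = 0.10046, p̂₂ = 63/283 = 0.22261.
Pooling: p̂ = 128/930 = 0.13763.
Pooled SE = √[0.1186912·0.00507916] ≈ 0.024553.
z = (p̂₁ − p̂₂)/SE = (0.10046 − 0.22261)/0.024553 = -0.12215/0.024553 = -4.975.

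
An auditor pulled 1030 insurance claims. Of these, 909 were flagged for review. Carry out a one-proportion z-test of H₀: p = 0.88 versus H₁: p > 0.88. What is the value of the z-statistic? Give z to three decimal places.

p̂ = 909/1030 = 0.88252.
Null standard error: √(0.88·0.12/1030) = √0.000102524 = 0.010125.
z = (p̂ − p₀)/SE = (0.88252 − 0.88)/0.010125 = 0.249.

z = 0.249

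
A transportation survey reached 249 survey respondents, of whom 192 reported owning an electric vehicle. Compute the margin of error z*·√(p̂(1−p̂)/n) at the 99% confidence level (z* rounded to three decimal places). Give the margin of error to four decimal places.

ME = 0.0686

p̂ = 192/249 = 0.77108.
SE(p̂) = √(0.77108·0.22892/249) = 0.026625.
The 99% critical value is z* = 2.576.
Margin of error = z*·SE = 2.576 × 0.026625 = 0.0686.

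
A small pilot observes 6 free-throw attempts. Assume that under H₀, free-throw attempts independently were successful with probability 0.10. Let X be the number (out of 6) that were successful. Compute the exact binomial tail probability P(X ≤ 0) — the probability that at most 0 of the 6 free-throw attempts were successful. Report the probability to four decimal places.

X is binomial with n = 6 and p = 0.10.
P(X ≤ 0) = C(6,0)·0.10^0·0.90^6.
= 0.531441 = 0.5314.

P = 0.5314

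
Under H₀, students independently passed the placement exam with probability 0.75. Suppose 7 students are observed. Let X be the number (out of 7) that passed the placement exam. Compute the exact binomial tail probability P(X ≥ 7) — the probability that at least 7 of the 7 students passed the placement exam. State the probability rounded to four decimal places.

P = 0.1335

X ~ Binomial(n=7, p=0.75).
P(X ≥ 7) = C(7,7)·0.75^7·0.25^0.
= 0.133484 = 0.1335.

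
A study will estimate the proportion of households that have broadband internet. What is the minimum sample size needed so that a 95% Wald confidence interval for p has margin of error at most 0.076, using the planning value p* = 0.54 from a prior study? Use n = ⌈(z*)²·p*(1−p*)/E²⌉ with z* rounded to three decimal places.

n = 166

z* = 1.960 at the 95% level.
p*(1−p*) = 0.2484.
(z*)²·p*(1−p*)/E² = 3.841600·0.2484/0.005776 = 165.210.
Rounding up, n = 166.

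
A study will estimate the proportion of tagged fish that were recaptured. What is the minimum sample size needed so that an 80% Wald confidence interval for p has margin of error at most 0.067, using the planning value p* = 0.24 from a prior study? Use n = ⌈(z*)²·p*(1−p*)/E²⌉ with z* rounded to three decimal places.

The 80% critical value is z* = 1.282.
p*(1−p*) = 0.1824.
(z*)²·p*(1−p*)/E² = 1.643524·0.1824/0.004489 = 66.781.
⌈66.781⌉ = 67.

n = 67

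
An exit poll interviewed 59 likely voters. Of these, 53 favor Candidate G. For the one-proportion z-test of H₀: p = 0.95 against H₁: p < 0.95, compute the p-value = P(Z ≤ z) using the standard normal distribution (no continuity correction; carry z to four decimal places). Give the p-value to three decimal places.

Sample proportion p̂ = 53/59 = 0.89831.
Null standard error: √(0.95·0.05/59) = √0.000805085 = 0.028374.
z = (p̂ − p₀)/SE = (53/59 − 0.95)/0.028374 ≈ -1.8219.
p-value = P(Z ≤ z) with z = -1.8219 → 0.034.

p-value = 0.034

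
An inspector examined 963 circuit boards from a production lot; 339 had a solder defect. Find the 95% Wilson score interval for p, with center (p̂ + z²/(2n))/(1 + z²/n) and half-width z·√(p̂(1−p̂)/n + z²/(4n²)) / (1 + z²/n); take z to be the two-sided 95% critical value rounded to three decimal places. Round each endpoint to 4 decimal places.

Here p̂ = 339/963 = 0.35202 and z = 1.960 (z² = 3.841600).
Denominator 1 + z²/n = 1 + 3.841600/963 = 1.003989.
Center = (0.35202 + 0.001995)/1.003989 = 0.35261.
Radicand: p̂(1−p̂)/n + z²/(4n²) = 0.000236867 + 0.000001036 = 0.000237903.
Half-width = z·√(radicand)/denom = 1.960·0.015424/1.003989 = 0.03011.
Interval: 0.35261 ± 0.03011 → (0.3225, 0.3827).

(0.3225, 0.3827)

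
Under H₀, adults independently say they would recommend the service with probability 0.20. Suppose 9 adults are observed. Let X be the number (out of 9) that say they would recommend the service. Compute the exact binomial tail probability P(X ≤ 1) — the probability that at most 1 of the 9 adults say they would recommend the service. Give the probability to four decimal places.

P = 0.4362

X is binomial with n = 9 and p = 0.20.
P(X ≤ 1) = C(9,0)·0.20^0·0.80^9 + C(9,1)·0.20^1·0.80^8.
= 0.134218 + 0.301990 = 0.4362.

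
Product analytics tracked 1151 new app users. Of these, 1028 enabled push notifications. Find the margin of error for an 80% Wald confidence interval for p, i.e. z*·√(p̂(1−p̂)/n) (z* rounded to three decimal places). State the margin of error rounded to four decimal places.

ME = 0.0117

Sample proportion p̂ = 1028/1151 = 0.89314.
SE(p̂) = √(0.89314·0.10686/1151) = 0.009106.
z* = 1.282 at the 80% level.
So ME = 0.0117.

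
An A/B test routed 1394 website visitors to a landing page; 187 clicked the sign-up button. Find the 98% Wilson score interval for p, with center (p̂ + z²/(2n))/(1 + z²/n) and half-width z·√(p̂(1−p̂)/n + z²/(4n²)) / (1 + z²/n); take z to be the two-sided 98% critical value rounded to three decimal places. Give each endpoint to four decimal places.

(0.1143, 0.1568)

Here p̂ = 187/1394 = 0.13415 and z = 2.326 (z² = 5.410276).
Denominator 1 + z²/n = 1 + 5.410276/1394 = 1.003881.
Adjusted center: (0.13415 + z²/(2n))/1.003881 = 0.13556.
Radicand: p̂(1−p̂)/n + z²/(4n²) = 0.000083322 + 0.000000696 = 0.000084018.
Half-width = z·√(radicand)/denom = 2.326·0.009166/1.003881 = 0.02124.
So the interval runs from 0.1143 to 0.1568.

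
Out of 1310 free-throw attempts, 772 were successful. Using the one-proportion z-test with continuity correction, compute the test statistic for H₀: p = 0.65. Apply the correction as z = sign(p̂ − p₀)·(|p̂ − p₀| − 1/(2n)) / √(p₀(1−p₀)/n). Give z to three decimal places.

z = -4.576

The sample proportion is 772/1310 = 0.58931. p̂ − p₀ = -0.060687.
Continuity correction 1/(2n) = 1/2620 = 0.000382.
Corrected numerator: |-0.060687| − 0.000382 = 0.060305.
Under H₀, SE = √(p₀(1−p₀)/n) = √(0.65·0.35/1310) = √0.000173664 = 0.013178.
z = (−)0.060305/0.013178 = -4.576.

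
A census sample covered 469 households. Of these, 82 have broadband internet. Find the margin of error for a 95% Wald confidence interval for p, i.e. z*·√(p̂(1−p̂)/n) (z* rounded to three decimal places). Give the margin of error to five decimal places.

ME = 0.03438

With x = 82 successes in n = 469, p̂ = 0.17484.
SE = √(p̂(1−p̂)/n) = √(0.144271/469) = 0.017539.
The 95% critical value is z* = 1.960.
Margin of error = z*·SE = 1.960 × 0.017539 = 0.03438.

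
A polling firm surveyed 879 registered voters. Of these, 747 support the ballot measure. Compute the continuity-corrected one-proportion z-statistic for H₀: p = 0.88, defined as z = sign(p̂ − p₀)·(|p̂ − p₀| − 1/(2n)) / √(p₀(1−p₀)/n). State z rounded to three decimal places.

The sample proportion is 747/879 = 0.84983. p̂ − p₀ = -0.030171.
Continuity correction 1/(2n) = 1/1758 = 0.000569.
Corrected numerator: |-0.030171| − 0.000569 = 0.029602.
Null standard error: √(0.88·0.12/879) = √0.000120137 = 0.010961.
z = −0.029602/0.010961 = -2.701.

z = -2.701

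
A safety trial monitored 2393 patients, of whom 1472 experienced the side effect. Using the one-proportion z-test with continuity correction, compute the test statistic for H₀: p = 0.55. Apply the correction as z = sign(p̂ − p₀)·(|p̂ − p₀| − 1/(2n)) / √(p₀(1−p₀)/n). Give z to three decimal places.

Sample proportion p̂ = 1472/2393 = 0.61513. p̂ − p₀ = 0.065127.
Continuity correction 1/(2n) = 1/4786 = 0.000209.
Corrected numerator: |0.065127| − 0.000209 = 0.064918.
Under H₀, SE = √(p₀(1−p₀)/n) = √(0.55·0.45/2393) = √0.000103427 = 0.010170.
z = +0.064918/0.010170 = 6.383.

z = 6.383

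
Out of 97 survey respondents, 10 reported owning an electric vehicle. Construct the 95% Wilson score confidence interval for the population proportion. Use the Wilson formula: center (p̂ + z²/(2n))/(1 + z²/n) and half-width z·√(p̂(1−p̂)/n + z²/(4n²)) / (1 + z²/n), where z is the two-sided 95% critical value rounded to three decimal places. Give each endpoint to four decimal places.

p̂ = 10/97 = 0.10309; z = 1.960, so z² = 3.841600.
1 + z²/n = 1.039604.
Adjusted center: (0.10309 + z²/(2n))/1.039604 = 0.11821.
Radicand: p̂(1−p̂)/n + z²/(4n²) = 0.000953244 + 0.000102072 = 0.001055316.
Half-width = 1.960·√0.001055316/1.039604 = 0.06125.
CI: 0.11821 ± 0.06125 = (0.0570, 0.1795).

(0.0570, 0.1795)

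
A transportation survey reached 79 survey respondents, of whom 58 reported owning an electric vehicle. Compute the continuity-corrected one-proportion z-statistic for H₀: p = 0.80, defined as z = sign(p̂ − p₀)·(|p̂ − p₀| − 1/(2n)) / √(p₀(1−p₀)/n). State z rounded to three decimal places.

z = -1.322

Sample proportion p̂ = 58/79 = 0.73418. p̂ − p₀ = -0.065823.
1/(2n) = 0.006329.
Corrected numerator: |-0.065823| − 0.006329 = 0.059494.
SE₀ = √(0.80·0.20/79) = 0.045004.
z = −0.059494/0.045004 = -1.322.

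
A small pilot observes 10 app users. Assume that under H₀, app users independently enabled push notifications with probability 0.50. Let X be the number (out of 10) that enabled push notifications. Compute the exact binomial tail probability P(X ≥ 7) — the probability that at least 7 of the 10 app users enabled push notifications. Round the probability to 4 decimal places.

P = 0.1719

X ~ Binomial(n=10, p=0.50).
P(X ≥ 7) = C(10,7)·0.50^7·0.50^3 + C(10,8)·0.50^8·0.50^2 + C(10,9)·0.50^9·0.50^1 + C(10,10)·0.50^10·0.50^0.
= 0.117188 + 0.043945 + 0.009766 + 0.000977 = 0.1719.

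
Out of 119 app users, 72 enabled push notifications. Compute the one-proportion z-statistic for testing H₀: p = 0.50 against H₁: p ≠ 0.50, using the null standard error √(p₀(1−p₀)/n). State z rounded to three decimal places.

With x = 72 successes in n = 119, p̂ = 0.60504.
Null standard error: √(0.50·0.50/119) = √0.002100840 = 0.045835.
Test statistic: z = 0.10504/0.045835 = 2.292.

z = 2.292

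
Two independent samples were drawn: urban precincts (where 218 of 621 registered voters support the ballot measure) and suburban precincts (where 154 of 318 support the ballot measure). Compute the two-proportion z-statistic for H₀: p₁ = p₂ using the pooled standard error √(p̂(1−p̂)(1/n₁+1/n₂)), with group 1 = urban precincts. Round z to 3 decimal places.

z = -3.950

p̂₁ = 218/621 = 0.35105, p̂₂ = 154/318 = 0.48428.
Pooled p̂ = (218+154)/(621+318) = 372/939 = 0.39617.
Pooled SE = √[0.2392185·0.00475496] ≈ 0.033726.
z = -0.13323/0.033726 = -3.950.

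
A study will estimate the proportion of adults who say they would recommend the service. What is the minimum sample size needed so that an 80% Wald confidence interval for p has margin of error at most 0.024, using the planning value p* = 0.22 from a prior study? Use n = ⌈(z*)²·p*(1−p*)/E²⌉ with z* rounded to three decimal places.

z* = 1.282 at the 80% level.
p*(1−p*) = 0.1716.
Required n before rounding: 1.643524 × 0.1716 / 0.024² = 489.633.
⌈489.633⌉ = 490.

n = 490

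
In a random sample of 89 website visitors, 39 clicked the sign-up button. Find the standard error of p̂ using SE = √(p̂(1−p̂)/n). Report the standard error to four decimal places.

Sample proportion p̂ = 39/89 = 0.43820.
p̂(1−p̂) = 0.246181.
Dividing by n and taking the root: √0.002766079 = 0.0526.

SE = 0.0526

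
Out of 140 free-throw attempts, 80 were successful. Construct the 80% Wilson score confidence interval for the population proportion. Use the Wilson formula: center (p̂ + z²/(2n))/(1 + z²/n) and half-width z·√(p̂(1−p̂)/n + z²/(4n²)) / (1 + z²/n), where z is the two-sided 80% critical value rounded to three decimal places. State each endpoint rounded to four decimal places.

Here p̂ = 80/140 = 0.57143 and z = 1.282 (z² = 1.643524).
Denominator 1 + z²/n = 1 + 1.643524/140 = 1.011739.
Adjusted center: (0.57143 + z²/(2n))/1.011739 = 0.57060.
Radicand: p̂(1−p̂)/n + z²/(4n²) = 0.001749271 + 0.000020963 = 0.001770234.
Half-width = 1.282·√0.001770234/1.011739 = 0.05331.
Interval: 0.57060 ± 0.05331 → (0.5173, 0.6239).

(0.5173, 0.6239)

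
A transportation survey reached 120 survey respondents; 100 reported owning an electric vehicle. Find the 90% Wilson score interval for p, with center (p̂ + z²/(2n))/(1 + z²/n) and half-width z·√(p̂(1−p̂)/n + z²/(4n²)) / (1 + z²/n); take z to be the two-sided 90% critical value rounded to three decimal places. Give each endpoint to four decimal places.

(0.7702, 0.8818)

Here p̂ = 100/120 = 0.83333 and z = 1.645 (z² = 2.706025).
1 + z²/n = 1.022550.
Adjusted center: (0.83333 + z²/(2n))/1.022550 = 0.82598.
Radicand: p̂(1−p̂)/n + z²/(4n²) = 0.001157407 + 0.000046980 = 0.001204387.
Half-width = z·√(radicand)/denom = 1.645·0.034704/1.022550 = 0.05583.
Interval: 0.82598 ± 0.05583 → (0.7702, 0.8818).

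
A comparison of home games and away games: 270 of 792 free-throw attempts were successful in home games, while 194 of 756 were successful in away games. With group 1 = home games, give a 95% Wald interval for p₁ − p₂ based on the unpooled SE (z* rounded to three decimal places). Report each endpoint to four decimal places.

(0.0389, 0.1297)

p̂₁ = 270/792 = 0.34091, p̂₂ = 194/756 = 0.25661; p̂₁ − p̂₂ = 0.08430.
Unpooled SE = √(p̂₁(1−p̂₁)/n₁ + p̂₂(1−p̂₂)/n₂) = √(0.000283700 + 0.000252332) = 0.023152.
z* = 1.960 at the 95% level. Margin of error = 0.04538.
So the interval runs from 0.0389 to 0.1297.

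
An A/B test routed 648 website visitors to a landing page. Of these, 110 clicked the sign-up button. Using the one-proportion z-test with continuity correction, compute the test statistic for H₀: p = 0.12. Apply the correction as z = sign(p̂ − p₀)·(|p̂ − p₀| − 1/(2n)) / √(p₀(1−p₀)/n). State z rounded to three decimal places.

With x = 110 successes in n = 648, p̂ = 0.16975. p̂ − p₀ = 0.049753.
Continuity correction 1/(2n) = 1/1296 = 0.000772.
Corrected numerator: |0.049753| − 0.000772 = 0.048981.
Null standard error: √(0.12·0.88/648) = √0.000162963 = 0.012766.
z = (+)0.048981/0.012766 = 3.837.

z = 3.837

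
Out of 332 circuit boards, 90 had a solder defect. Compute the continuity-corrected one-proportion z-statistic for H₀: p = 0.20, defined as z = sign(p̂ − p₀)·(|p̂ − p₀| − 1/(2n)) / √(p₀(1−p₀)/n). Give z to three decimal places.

z = 3.169

The sample proportion is 90/332 = 0.27108. p̂ − p₀ = 0.071084.
Continuity correction 1/(2n) = 1/664 = 0.001506.
Corrected numerator: |0.071084| − 0.001506 = 0.069578.
Null standard error: √(0.20·0.80/332) = √0.000481928 = 0.021953.
z = +0.069578/0.021953 = 3.169.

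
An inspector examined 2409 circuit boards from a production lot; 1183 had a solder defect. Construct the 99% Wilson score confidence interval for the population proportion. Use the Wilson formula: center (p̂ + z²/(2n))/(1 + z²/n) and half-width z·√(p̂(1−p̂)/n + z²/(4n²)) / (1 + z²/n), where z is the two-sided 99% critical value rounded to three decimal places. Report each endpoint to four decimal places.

p̂ = 1183/2409 = 0.49108; z = 2.576, so z² = 6.635776.
1 + z²/n = 1.002755.
Adjusted center: (0.49108 + z²/(2n))/1.002755 = 0.49110.
Radicand: p̂(1−p̂)/n + z²/(4n²) = 0.000103744 + 0.000000286 = 0.000104030.
Half-width = 2.576·√0.000104030/1.002755 = 0.02620.
Interval: 0.49110 ± 0.02620 → (0.4649, 0.5173).

(0.4649, 0.5173)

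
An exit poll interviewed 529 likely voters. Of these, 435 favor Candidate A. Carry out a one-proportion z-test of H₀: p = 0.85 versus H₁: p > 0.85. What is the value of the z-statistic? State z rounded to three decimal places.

z = -1.784

With x = 435 successes in n = 529, p̂ = 0.82231.
Under H₀, SE = √(p₀(1−p₀)/n) = √(0.85·0.15/529) = √0.000241021 = 0.015525.
z = (0.82231 − 0.85)/0.015525 = -0.02769/0.015525 = -1.784.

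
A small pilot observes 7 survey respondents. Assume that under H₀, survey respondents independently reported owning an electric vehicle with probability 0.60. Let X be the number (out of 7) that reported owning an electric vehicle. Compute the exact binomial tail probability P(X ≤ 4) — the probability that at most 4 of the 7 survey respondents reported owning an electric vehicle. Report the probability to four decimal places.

X ~ Binomial(n=7, p=0.60).
P(X ≤ 4) = Σ_{j=0}^{4} C(7,j)·0.60^j·0.40^{7−j}.
= 0.001638 + 0.017203 + 0.077414 + 0.193536 + 0.290304 = 0.5801.

P = 0.5801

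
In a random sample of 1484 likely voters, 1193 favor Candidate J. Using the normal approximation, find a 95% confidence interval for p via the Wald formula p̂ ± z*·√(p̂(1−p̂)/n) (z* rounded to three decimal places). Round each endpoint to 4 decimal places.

(0.7837, 0.8241)

With x = 1193 successes in n = 1484, p̂ = 0.80391.
SE = √(p̂(1−p̂)/n) = √(0.157640/1484) = 0.010307.
The 95% critical value is z* = 1.960.
Margin = 1.960·0.010307 = 0.02020.
CI: 0.80391 ± 0.02020 = (0.7837, 0.8241).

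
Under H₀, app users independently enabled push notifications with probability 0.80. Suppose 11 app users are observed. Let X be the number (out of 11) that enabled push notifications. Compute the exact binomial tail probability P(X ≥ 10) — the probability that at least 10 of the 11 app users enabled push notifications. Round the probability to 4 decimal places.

X ~ Binomial(n=11, p=0.80).
P(X ≥ 10) = C(11,10)·0.80^10·0.20^1 + C(11,11)·0.80^11·0.20^0.
= 0.236223 + 0.085899 = 0.3221.

P = 0.3221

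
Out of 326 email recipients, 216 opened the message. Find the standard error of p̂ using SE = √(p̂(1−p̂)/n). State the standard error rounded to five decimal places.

SE = 0.02619

p̂ = 216/326 = 0.66258.
p̂(1−p̂) = 0.223568.
Dividing by n and taking the root: √0.000685791 = 0.02619.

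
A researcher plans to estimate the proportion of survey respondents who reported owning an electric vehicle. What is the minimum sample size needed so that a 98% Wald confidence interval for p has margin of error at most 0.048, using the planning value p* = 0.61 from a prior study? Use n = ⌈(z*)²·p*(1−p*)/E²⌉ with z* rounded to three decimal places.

The 98% critical value is z* = 2.326.
p*(1−p*) = 0.61·0.39 = 0.2379.
(z*)²·p*(1−p*)/E² = 5.410276·0.2379/0.002304 = 558.639.
Rounding up, n = 559.

n = 559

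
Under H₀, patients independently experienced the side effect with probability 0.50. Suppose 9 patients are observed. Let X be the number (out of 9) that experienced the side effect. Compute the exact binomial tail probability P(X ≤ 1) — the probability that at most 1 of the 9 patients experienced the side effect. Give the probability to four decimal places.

X is binomial with n = 9 and p = 0.50.
P(X ≤ 1) = C(9,0)·0.50^0·0.50^9 + C(9,1)·0.50^1·0.50^8.
= 0.001953 + 0.017578 = 0.0195.

P = 0.0195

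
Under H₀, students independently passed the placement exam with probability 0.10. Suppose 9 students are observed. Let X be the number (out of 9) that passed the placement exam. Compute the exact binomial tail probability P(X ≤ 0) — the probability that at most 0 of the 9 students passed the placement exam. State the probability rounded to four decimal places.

X is binomial with n = 9 and p = 0.10.
P(X ≤ 0) = C(9,0)·0.10^0·0.90^9.
= 0.387420 = 0.3874.

P = 0.3874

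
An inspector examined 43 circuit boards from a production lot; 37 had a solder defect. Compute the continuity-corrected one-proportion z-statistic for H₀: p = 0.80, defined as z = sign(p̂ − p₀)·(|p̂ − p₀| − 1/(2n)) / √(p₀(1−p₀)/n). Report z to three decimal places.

z = 0.801

Sample proportion p̂ = 37/43 = 0.86047. p̂ − p₀ = 0.060465.
Continuity correction 1/(2n) = 1/86 = 0.011628.
Corrected numerator: |0.060465| − 0.011628 = 0.048837.
SE₀ = √(0.80·0.20/43) = 0.060999.
z = +0.048837/0.060999 = 0.801.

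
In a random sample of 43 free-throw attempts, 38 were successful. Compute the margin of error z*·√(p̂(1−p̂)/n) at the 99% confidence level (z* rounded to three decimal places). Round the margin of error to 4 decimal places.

The sample proportion is 38/43 = 0.88372.
SE = √(p̂(1−p̂)/n) = √(0.102758/43) = 0.048885.
For 99% confidence, z* = 2.576.
So ME = 0.1259.

ME = 0.1259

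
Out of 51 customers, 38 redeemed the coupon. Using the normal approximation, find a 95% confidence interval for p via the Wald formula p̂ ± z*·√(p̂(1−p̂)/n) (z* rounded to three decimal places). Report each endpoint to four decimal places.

(0.6255, 0.8647)

With x = 38 successes in n = 51, p̂ = 0.74510.
SE(p̂) = √(0.74510·0.25490/51) = 0.061025.
z* = 1.960 at the 95% level.
Margin = 1.960·0.061025 = 0.11961.
CI: 0.74510 ± 0.11961 = (0.6255, 0.8647).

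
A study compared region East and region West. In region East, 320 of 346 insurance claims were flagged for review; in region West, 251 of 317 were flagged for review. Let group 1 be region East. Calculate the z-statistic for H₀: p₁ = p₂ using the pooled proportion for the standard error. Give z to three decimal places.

z = 4.951

p̂₁ = 320/346 = 0.92486, p̂₂ = 251/317 = 0.79180.
Pooling: p̂ = 571/663 = 0.86124.
Pooled SE = √[0.1195080·0.00604475] ≈ 0.026877.
z = 0.13306/0.026877 = 4.951.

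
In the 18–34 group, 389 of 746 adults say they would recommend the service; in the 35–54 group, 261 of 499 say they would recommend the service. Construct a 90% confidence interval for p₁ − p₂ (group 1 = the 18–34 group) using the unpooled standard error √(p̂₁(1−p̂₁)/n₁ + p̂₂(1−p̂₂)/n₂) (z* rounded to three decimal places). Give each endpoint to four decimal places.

p̂₁ = 389/746 = 0.52145, p̂₂ = 261/499 = 0.52305; p̂₁ − p̂₂ = -0.00160.
Unpooled SE = √(p̂₁(1−p̂₁)/n₁ + p̂₂(1−p̂₂)/n₂) = √(0.000334504 + 0.000499938) = 0.028887.
The 90% critical value is z* = 1.645. Margin = 1.645·0.028887 = 0.04752.
Interval: -0.00160 ± 0.04752 → (-0.0491, 0.0459).

(-0.0491, 0.0459)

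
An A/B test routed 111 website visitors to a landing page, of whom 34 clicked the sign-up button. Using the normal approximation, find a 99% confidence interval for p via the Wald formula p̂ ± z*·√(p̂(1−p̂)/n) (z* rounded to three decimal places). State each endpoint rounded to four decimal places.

p̂ = 34/111 = 0.30631.
SE = √(p̂(1−p̂)/n) = √(0.212483/111) = 0.043752.
The 99% critical value is z* = 2.576.
Margin of error: 2.576 × 0.043752 = 0.11271.
CI: 0.30631 ± 0.11271 = (0.1936, 0.4190).

(0.1936, 0.4190)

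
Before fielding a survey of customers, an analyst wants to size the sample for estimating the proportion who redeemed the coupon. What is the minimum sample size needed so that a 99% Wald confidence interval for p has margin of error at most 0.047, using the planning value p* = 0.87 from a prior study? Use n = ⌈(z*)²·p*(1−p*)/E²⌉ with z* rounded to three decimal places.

For 99% confidence, z* = 2.576.
p*(1−p*) = 0.87·0.13 = 0.1131.
Required n before rounding: 6.635776 × 0.1131 / 0.047² = 339.749.
⌈339.749⌉ = 340.

n = 340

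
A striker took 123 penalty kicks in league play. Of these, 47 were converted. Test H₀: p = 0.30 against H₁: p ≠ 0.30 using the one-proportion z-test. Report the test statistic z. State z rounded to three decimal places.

Sample proportion p̂ = 47/123 = 0.38211.
Null standard error: √(0.30·0.70/123) = √0.001707317 = 0.041320.
Test statistic: z = 0.08211/0.041320 = 1.987.

z = 1.987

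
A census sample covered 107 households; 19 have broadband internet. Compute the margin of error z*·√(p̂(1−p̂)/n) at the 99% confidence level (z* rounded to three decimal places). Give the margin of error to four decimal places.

ME = 0.0952

p̂ = 19/107 = 0.17757.
SE(p̂) = √(0.17757·0.82243/107) = 0.036944.
The 99% critical value is z* = 2.576.
So ME = 0.0952.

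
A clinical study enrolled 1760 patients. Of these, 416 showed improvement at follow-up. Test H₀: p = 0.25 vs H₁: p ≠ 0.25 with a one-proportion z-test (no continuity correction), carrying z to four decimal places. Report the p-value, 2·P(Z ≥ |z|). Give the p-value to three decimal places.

p-value = 0.186

With x = 416 successes in n = 1760, p̂ = 0.23636.
Null standard error: √(0.25·0.75/1760) = √0.000106534 = 0.010322.
Test statistic (full precision, shown to 4 dp): z = (416/1760 − 0.25)/SE₀ ≈ -1.3212.
From the standard normal, 2·P(Z ≥ |z|) = 0.186.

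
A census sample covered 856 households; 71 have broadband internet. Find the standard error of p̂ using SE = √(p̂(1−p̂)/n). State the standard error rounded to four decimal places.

SE = 0.0094

p̂ = 71/856 = 0.08294.
p̂(1−p̂) = 0.08294·0.91706 = 0.076061.
SE = √(0.076061/856) = √0.000088856 = 0.0094.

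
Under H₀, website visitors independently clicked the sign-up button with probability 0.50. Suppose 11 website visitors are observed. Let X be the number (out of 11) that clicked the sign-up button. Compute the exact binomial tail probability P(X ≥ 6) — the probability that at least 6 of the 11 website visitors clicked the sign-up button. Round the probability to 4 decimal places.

X is binomial with n = 11 and p = 0.50.
P(X ≥ 6) = Σ_{j=6}^{11} C(11,j)·0.50^j·0.50^{11−j}.
= 0.225586 + 0.161133 + 0.080566 + 0.026855 + 0.005371 + 0.000488 = 0.5000.

P = 0.5000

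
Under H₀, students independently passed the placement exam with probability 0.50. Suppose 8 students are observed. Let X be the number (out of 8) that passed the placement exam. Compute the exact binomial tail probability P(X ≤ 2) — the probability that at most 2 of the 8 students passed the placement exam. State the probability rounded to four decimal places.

X ~ Binomial(n=8, p=0.50).
P(X ≤ 2) = C(8,0)·0.50^0·0.50^8 + C(8,1)·0.50^1·0.50^7 + C(8,2)·0.50^2·0.50^6.
= 0.003906 + 0.031250 + 0.109375 = 0.1445.

P = 0.1445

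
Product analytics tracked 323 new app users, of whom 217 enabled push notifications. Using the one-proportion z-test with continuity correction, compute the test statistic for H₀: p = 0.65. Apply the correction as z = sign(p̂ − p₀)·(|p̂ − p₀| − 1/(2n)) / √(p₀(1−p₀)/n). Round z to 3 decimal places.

z = 0.764

With x = 217 successes in n = 323, p̂ = 0.67183. p̂ − p₀ = 0.021827.
1/(2n) = 0.001548.
Corrected numerator: |0.021827| − 0.001548 = 0.020279.
Under H₀, SE = √(p₀(1−p₀)/n) = √(0.65·0.35/323) = √0.000704334 = 0.026539.
z = +0.020279/0.026539 = 0.764.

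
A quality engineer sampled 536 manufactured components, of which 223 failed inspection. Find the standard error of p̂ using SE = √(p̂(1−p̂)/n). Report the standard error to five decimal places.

SE = 0.02129

With x = 223 successes in n = 536, p̂ = 0.41604.
p̂(1−p̂) = 0.242951.
SE = √(0.242951/536) = 0.02129.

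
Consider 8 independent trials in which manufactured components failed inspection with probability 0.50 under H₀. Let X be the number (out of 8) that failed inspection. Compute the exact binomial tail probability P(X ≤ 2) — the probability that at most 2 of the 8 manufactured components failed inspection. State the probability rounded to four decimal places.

P = 0.1445

X is binomial with n = 8 and p = 0.50.
P(X ≤ 2) = C(8,0)·0.50^0·0.50^8 + C(8,1)·0.50^1·0.50^7 + C(8,2)·0.50^2·0.50^6.
= 0.003906 + 0.031250 + 0.109375 = 0.1445.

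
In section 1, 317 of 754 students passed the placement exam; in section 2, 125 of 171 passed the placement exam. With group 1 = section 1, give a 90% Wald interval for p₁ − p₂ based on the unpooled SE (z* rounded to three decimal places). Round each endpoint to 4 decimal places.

(-0.3737, -0.2474)

p̂₁ = 317/754 = 0.42042, p̂₂ = 125/171 = 0.73099; p̂₁ − p̂₂ = -0.31057.
Unpooled SE = √(p̂₁(1−p̂₁)/n₁ + p̂₂(1−p̂₂)/n₂) = √(0.000323167 + 0.001149951) = 0.038381.
For 90% confidence, z* = 1.645. Margin = 1.645·0.038381 = 0.06314.
So the interval runs from -0.3737 to -0.2474.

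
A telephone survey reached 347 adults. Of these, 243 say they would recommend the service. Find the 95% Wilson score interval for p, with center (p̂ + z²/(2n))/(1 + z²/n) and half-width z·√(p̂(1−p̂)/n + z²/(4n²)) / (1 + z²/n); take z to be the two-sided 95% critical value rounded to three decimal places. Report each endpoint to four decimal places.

(0.6501, 0.7461)

p̂ = 243/347 = 0.70029; z = 1.960, so z² = 3.841600.
Denominator 1 + z²/n = 1 + 3.841600/347 = 1.011071.
Adjusted center: (0.70029 + z²/(2n))/1.011071 = 0.69810.
Radicand: p̂(1−p̂)/n + z²/(4n²) = 0.000604855 + 0.000007976 = 0.000612831.
Half-width = z·√(radicand)/denom = 1.960·0.024755/1.011071 = 0.04799.
Interval: 0.69810 ± 0.04799 → (0.6501, 0.7461).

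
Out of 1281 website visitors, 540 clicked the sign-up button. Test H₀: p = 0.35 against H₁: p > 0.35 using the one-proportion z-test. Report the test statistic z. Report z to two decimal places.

z = 5.37

p̂ = 540/1281 = 0.42155.
Null standard error: √(0.35·0.65/1281) = √0.000177596 = 0.013327.
z = (0.42155 − 0.35)/0.013327 = 0.07155/0.013327 = 5.37.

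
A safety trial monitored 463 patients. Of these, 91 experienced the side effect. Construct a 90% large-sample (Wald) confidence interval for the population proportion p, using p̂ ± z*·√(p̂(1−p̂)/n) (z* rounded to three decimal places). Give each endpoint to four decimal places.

The sample proportion is 91/463 = 0.19654.
SE(p̂) = √(0.19654·0.80346/463) = 0.018468.
For 90% confidence, z* = 1.645.
Margin = 1.645·0.018468 = 0.03038.
Interval: 0.19654 ± 0.03038 → (0.1662, 0.2269).

(0.1662, 0.2269)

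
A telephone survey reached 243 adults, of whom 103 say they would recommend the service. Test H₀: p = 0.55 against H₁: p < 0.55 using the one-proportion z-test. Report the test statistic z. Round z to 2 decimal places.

z = -3.95

With x = 103 successes in n = 243, p̂ = 0.42387.
SE₀ = √(0.55·0.45/243) = 0.031914.
Test statistic: z = -0.12613/0.031914 = -3.95.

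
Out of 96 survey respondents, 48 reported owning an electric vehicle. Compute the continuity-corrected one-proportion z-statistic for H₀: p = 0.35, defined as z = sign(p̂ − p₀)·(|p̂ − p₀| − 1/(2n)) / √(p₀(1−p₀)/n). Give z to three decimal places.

Sample proportion p̂ = 48/96 = 0.50000. p̂ − p₀ = 0.150000.
Continuity correction 1/(2n) = 1/192 = 0.005208.
Corrected numerator: |0.150000| − 0.005208 = 0.144792.
Null standard error: √(0.35·0.65/96) = √0.002369792 = 0.048681.
z = +0.144792/0.048681 = 2.974.

z = 2.974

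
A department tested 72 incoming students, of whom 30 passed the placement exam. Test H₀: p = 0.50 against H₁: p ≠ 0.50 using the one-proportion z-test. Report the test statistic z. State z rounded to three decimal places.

The sample proportion is 30/72 = 0.41667.
Under H₀, SE = √(p₀(1−p₀)/n) = √(0.50·0.50/72) = √0.003472222 = 0.058926.
z = (p̂ − p₀)/SE = (0.41667 − 0.50)/0.058926 = -1.414.

z = -1.414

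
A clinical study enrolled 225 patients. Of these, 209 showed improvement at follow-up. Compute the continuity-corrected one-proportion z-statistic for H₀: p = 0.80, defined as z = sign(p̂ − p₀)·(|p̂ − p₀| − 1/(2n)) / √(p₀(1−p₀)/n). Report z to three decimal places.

z = 4.750

The sample proportion is 209/225 = 0.92889. p̂ − p₀ = 0.128889.
1/(2n) = 0.002222.
Corrected numerator: |0.128889| − 0.002222 = 0.126667.
SE₀ = √(0.80·0.20/225) = 0.026667.
z = +0.126667/0.026667 = 4.750.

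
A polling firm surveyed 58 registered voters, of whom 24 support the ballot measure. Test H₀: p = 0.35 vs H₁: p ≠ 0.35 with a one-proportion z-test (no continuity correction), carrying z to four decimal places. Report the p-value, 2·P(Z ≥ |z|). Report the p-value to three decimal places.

p-value = 0.308

p̂ = 24/58 = 0.41379.
Under H₀, SE = √(p₀(1−p₀)/n) = √(0.35·0.65/58) = √0.003922414 = 0.062629.
z = (p̂ − p₀)/SE = (24/58 − 0.35)/0.062629 ≈ 1.0186.
p-value = 2·P(Z ≥ |z|) with z = 1.0186 → 0.308.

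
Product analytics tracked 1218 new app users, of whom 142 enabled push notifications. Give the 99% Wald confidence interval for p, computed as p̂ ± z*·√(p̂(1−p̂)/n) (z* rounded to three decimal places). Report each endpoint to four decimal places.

(0.0929, 0.1403)

Sample proportion p̂ = 142/1218 = 0.11658.
Standard error of p̂: √(0.102993/1218) = √0.000084559 = 0.009196.
The 99% critical value is z* = 2.576.
Margin = 2.576·0.009196 = 0.02369.
Interval: 0.11658 ± 0.02369 → (0.0929, 0.1403).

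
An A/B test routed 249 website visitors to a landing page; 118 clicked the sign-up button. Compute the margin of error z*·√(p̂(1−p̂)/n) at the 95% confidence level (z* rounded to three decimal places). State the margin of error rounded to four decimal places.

ME = 0.0620

With x = 118 successes in n = 249, p̂ = 0.47390.
SE(p̂) = √(0.47390·0.52610/249) = 0.031643.
z* = 1.960 at the 95% level.
So ME = 0.0620.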